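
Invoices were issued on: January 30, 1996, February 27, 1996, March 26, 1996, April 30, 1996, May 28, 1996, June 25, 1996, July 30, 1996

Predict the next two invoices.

August 27, 1996; September 24, 1996

Every date is a Tuesday; gaps 28, 28, 35, 28, 28, 35 days.
Each is the last Tuesday of its month (at least one falls on the 29th or later, ruling out '4th Tuesday').
August 1996 ends with Tuesday August 27, 1996.
Last Tuesday of September 1996: September 24, 1996.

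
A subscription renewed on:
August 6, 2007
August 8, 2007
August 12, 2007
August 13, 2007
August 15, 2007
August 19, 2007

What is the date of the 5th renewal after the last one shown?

August 29, 2007

Every event lands on a Monday or Wednesday or Sunday (gaps cycle 2, 4, 1, 2, 4).
So the schedule is: every Monday, Wednesday and Sunday.
The following Monday is August 20, 2007.
Next Wednesday: August 22, 2007.
Next Sunday: August 26, 2007.
Next Monday: August 27, 2007.
The following Wednesday is August 29, 2007.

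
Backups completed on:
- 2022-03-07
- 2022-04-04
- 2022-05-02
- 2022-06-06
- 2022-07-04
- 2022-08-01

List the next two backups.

Gaps: 28, 28, 35, 28, 28 days — a mix of 28 and 35. Every date is a Monday.
Each is the 1st Monday of its month.
September 2022 — 1st Monday is 2022-09-05.
October 2022 — 1st Monday is 2022-10-03.

2022-09-05, 2022-10-03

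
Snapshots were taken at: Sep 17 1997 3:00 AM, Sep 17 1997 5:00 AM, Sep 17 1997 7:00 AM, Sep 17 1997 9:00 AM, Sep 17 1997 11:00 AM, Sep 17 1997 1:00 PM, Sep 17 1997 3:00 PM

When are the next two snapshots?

The interval is a steady 2 hours (2, 2, 2, 2, 2, 2).
Sep 17 1997 3:00 PM + 2 h = Sep 17 1997 5:00 PM.
Sep 17 1997 5:00 PM + 2 h = Sep 17 1997 7:00 PM.

Sep 17 1997 5:00 PM, Sep 17 1997 7:00 PM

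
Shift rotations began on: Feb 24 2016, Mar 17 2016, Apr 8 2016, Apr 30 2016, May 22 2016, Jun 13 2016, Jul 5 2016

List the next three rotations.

The spacing is 22, 22, 22, 22, 22, 22 days — always 22 days.
Jul 5 2016 + 22 days = Jul 27 2016.
Jul 27 2016 + 22 days = Aug 18 2016.
Aug 18 2016 + 22 days = Sep 9 2016.

Jul 27 2016, Aug 18 2016, Sep 9 2016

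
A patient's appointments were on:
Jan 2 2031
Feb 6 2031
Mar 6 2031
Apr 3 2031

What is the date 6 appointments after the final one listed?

Oct 2 2031

These are Thursdays at 28- or 35-day spacing (35, 28, 28).
The pattern: 1st Thursday of the month.
May 2031 — 1st Thursday is May 1 2031.
1st Thursday of June 2031: Jun 5 2031.
July 2031 — 1st Thursday is Jul 3 2031.
1st Thursday of August 2031: Aug 7 2031.
1st Thursday of September 2031: Sep 4 2031.
1st Thursday of October 2031: Oct 2 2031.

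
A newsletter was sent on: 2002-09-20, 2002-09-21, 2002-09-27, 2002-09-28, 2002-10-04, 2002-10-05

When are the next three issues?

2002-10-11, 2002-10-12, 2002-10-18

The gap pattern 1, 6, 1, 6, 1 repeats every 2 events.
These are the Fridays and Saturdays of each week.
Next Friday: 2002-10-11.
Next Saturday: 2002-10-12.
The following Friday is 2002-10-18.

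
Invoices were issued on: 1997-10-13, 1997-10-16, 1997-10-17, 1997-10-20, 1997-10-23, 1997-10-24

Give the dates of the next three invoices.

1997-10-27, 1997-10-30, 1997-10-31

Every event lands on a Monday or Thursday or Friday (gaps cycle 3, 1, 3, 3, 1).
So the schedule is: every Monday, Thursday and Friday.
The following Monday is 1997-10-27.
Next Thursday: 1997-10-30.
The following Friday is 1997-10-31.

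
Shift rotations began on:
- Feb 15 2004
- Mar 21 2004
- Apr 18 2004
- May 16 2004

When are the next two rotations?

Jun 20 2004, Jul 18 2004

Gaps: 35, 28, 28 days — a mix of 28 and 35. Every date is a Sunday.
Each is the 3rd Sunday of its month.
3rd Sunday of June 2004: Jun 20 2004.
3rd Sunday of July 2004: Jul 18 2004.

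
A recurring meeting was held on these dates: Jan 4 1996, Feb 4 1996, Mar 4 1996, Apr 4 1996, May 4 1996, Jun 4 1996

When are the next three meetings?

Jul 4 1996, Aug 4 1996, Sep 4 1996

Each date is the 4th; the gaps (31, 29, 31, 30, 31) track the month lengths.
The rule is the 4th of each month.
July 1996: Jul 4 1996.
August 1996: Aug 4 1996.
September 1996: Sep 4 1996.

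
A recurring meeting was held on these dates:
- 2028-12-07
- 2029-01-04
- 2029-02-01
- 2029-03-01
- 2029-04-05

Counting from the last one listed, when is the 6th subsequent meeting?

Gaps: 28, 28, 28, 35 days — a mix of 28 and 35. Every date is a Thursday.
Each is the 1st Thursday of its month.
1st Thursday of May 2029: 2029-05-03.
1st Thursday of June 2029: 2029-06-07.
1st Thursday of July 2029: 2029-07-05.
August 2029 — 1st Thursday is 2029-08-02.
1st Thursday of September 2029: 2029-09-06.
October 2029 — 1st Thursday is 2029-10-04.

2029-10-04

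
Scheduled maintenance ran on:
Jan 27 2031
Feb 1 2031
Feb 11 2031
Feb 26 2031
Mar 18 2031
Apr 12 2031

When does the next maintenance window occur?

May 12 2031

Intervals are 5, 10, 15, 20, 25 days — an arithmetic progression with common difference 5.
Next gap: 30 days. Apr 12 2031 + 30 days = May 12 2031.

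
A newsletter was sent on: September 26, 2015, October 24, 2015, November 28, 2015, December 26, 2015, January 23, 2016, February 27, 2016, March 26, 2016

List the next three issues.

April 23, 2016; May 28, 2016; June 25, 2016

All dates are Saturdays, 28, 35, 28, 28, 35, 28 days apart.
Specifically, the 4th Saturday of each month.
April 2016 — 4th Saturday is April 23, 2016.
May 2016 — 4th Saturday is May 28, 2016.
June 2016 — 4th Saturday is June 25, 2016.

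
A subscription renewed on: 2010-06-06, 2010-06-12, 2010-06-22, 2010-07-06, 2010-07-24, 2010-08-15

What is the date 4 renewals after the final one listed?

2010-12-21

Gaps: 6, 10, 14, 18, 22 days — each gap is 4 larger than the previous one.
Next gap: 26 days. 2010-08-15 + 26 days = 2010-09-10.
Next gap: 30 days. 2010-09-10 + 30 days = 2010-10-10.
Next gap: 34 days. 2010-10-10 + 34 days = 2010-11-13.
Next gap: 38 days. 2010-11-13 + 38 days = 2010-12-21.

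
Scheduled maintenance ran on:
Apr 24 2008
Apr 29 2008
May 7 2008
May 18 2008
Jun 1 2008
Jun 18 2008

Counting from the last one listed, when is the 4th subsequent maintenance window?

Intervals are 5, 8, 11, 14, 17 days — an arithmetic progression with common difference 3.
Next gap: 20 days. Jun 18 2008 + 20 days = Jul 8 2008.
Next gap: 23 days. Jul 8 2008 + 23 days = Jul 31 2008.
Next gap: 26 days. Jul 31 2008 + 26 days = Aug 26 2008.
Next gap: 29 days. Aug 26 2008 + 29 days = Sep 24 2008.

Sep 24 2008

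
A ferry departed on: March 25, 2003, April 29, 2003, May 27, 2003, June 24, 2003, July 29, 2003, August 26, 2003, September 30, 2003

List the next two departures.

October 28, 2003; November 25, 2003

These are Tuesdays with 35, 28, 28, 35, 28, 35-day gaps.
Each is the final Tuesday of its month — April 29, 2003 is past the 28th, so '4th Tuesday' doesn't fit.
Last Tuesday of October 2003: October 28, 2003.
November 2003 ends with Tuesday November 25, 2003.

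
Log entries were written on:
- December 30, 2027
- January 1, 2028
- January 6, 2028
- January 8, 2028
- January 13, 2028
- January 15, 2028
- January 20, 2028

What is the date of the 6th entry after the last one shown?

February 10, 2028

Gaps: 2, 5, 2, 5, 2, 5 days — not constant, but cyclic with period 2.
The events fall on every Thursday and Saturday.
Next Saturday: January 22, 2028.
The following Thursday is January 27, 2028.
The following Saturday is January 29, 2028.
The following Thursday is February 3, 2028.
Next Saturday: February 5, 2028.
The following Thursday is February 10, 2028.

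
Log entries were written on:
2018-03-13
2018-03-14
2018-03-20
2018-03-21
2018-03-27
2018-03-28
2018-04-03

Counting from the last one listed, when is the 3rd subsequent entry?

2018-04-11

Every event lands on a Tuesday or Wednesday (gaps cycle 1, 6, 1, 6, 1, 6).
So the schedule is: every Tuesday and Wednesday.
The following Wednesday is 2018-04-04.
The following Tuesday is 2018-04-10.
The following Wednesday is 2018-04-11.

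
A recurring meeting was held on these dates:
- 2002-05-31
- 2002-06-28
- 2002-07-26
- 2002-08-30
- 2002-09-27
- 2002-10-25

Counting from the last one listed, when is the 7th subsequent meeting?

2003-05-30

All Fridays; the gaps (28, 28, 35, 28, 28) vary with month length.
This is the last Friday of each month.
Last Friday of November 2002: 2002-11-29.
December 2002 ends with Friday 2002-12-27.
Last Friday of January 2003: 2003-01-31.
Last Friday of February 2003: 2003-02-28.
Last Friday of March 2003: 2003-03-28.
April 2003 ends with Friday 2003-04-25.
May 2003 ends with Friday 2003-05-30.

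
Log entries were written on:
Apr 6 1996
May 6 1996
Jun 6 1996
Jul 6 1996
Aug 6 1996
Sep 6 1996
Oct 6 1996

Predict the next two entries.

Each date is the 6th; the gaps (30, 31, 30, 31, 31, 30) track the month lengths.
The rule is the 6th of each month.
November 1996: Nov 6 1996.
Next: December 1996 → Dec 6 1996.

Nov 6 1996, Dec 6 1996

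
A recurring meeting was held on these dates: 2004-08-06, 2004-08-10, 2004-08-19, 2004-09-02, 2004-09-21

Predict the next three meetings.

The spacing grows by 5 each time: 4, 9, 14, 19 days.
Next gap: 24 days. 2004-09-21 + 24 days = 2004-10-15.
Next gap: 29 days. 2004-10-15 + 29 days = 2004-11-13.
Next gap: 34 days. 2004-11-13 + 34 days = 2004-12-17.

2004-10-15, 2004-11-13, 2004-12-17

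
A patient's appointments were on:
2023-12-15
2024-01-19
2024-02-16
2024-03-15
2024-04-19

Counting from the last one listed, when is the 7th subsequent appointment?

Gaps: 35, 28, 28, 35 days — a mix of 28 and 35. Every date is a Friday.
Each is the 3rd Friday of its month.
May 2024 — 3rd Friday is 2024-05-17.
June 2024 — 3rd Friday is 2024-06-21.
July 2024 — 3rd Friday is 2024-07-19.
August 2024 — 3rd Friday is 2024-08-16.
3rd Friday of September 2024: 2024-09-20.
October 2024 — 3rd Friday is 2024-10-18.
November 2024 — 3rd Friday is 2024-11-15.

2024-11-15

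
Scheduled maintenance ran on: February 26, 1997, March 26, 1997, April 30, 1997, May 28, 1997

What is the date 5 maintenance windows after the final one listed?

October 29, 1997

All Wednesdays; the gaps (28, 35, 28) vary with month length.
This is the last Wednesday of each month.
June 1997 ends with Wednesday June 25, 1997.
Last Wednesday of July 1997: July 30, 1997.
Last Wednesday of August 1997: August 27, 1997.
Last Wednesday of September 1997: September 24, 1997.
Last Wednesday of October 1997: October 29, 1997.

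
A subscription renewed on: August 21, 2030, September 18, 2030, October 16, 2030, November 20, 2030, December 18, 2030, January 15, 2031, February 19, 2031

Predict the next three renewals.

March 19, 2031; April 16, 2031; May 21, 2031

Gaps: 28, 28, 35, 28, 28, 35 days — a mix of 28 and 35. Every date is a Wednesday.
Each is the 3rd Wednesday of its month.
3rd Wednesday of March 2031: March 19, 2031.
April 2031 — 3rd Wednesday is April 16, 2031.
May 2031 — 3rd Wednesday is May 21, 2031.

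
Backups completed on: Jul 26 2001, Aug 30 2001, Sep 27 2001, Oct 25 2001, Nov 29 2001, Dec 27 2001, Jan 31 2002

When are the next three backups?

All Thursdays; the gaps (35, 28, 28, 35, 28, 35) vary with month length.
This is the last Thursday of each month.
Last Thursday of February 2002: Feb 28 2002.
Last Thursday of March 2002: Mar 28 2002.
April 2002 ends with Thursday Apr 25 2002.

Feb 28 2002, Mar 28 2002, Apr 25 2002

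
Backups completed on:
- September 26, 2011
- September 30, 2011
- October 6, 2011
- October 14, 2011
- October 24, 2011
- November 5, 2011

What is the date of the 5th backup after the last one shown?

Gaps: 4, 6, 8, 10, 12 days — each gap is 2 larger than the previous one.
Next gap: 14 days. November 5, 2011 + 14 days = November 19, 2011.
Next gap: 16 days. November 19, 2011 + 16 days = December 5, 2011.
Next gap: 18 days. December 5, 2011 + 18 days = December 23, 2011.
Next gap: 20 days. December 23, 2011 + 20 days = January 12, 2012.
Next gap: 22 days. January 12, 2012 + 22 days = February 3, 2012.

February 3, 2012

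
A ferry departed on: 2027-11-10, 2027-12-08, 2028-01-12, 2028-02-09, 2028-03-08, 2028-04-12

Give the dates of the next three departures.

Gaps: 28, 35, 28, 28, 35 days — a mix of 28 and 35. Every date is a Wednesday.
Each is the 2nd Wednesday of its month.
2nd Wednesday of May 2028: 2028-05-10.
June 2028 — 2nd Wednesday is 2028-06-14.
2nd Wednesday of July 2028: 2028-07-12.

2028-05-10, 2028-06-14, 2028-07-12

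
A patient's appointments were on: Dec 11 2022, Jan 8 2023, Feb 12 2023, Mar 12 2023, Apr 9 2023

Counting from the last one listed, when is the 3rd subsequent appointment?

Gaps: 28, 35, 28, 28 days — a mix of 28 and 35. Every date is a Sunday.
Each is the 2nd Sunday of its month.
May 2023 — 2nd Sunday is May 14 2023.
June 2023 — 2nd Sunday is Jun 11 2023.
July 2023 — 2nd Sunday is Jul 9 2023.

Jul 9 2023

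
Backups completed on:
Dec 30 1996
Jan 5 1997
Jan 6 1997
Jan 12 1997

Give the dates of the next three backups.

Every event lands on a Monday or Sunday (gaps cycle 6, 1, 6).
So the schedule is: every Monday and Sunday.
The following Monday is Jan 13 1997.
Next Sunday: Jan 19 1997.
The following Monday is Jan 20 1997.

Jan 13 1997, Jan 19 1997, Jan 20 1997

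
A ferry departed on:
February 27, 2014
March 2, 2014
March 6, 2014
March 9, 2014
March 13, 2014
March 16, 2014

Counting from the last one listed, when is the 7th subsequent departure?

Gaps: 3, 4, 3, 4, 3 days — not constant, but cyclic with period 2.
The events fall on every Thursday and Sunday.
Next Thursday: March 20, 2014.
Next Sunday: March 23, 2014.
Next Thursday: March 27, 2014.
Next Sunday: March 30, 2014.
The following Thursday is April 3, 2014.
The following Sunday is April 6, 2014.
The following Thursday is April 10, 2014.

April 10, 2014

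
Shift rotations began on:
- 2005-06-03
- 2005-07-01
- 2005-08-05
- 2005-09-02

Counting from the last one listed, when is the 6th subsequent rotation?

All dates are Fridays, 28, 35, 28 days apart.
Specifically, the 1st Friday of each month.
October 2005 — 1st Friday is 2005-10-07.
November 2005 — 1st Friday is 2005-11-04.
December 2005 — 1st Friday is 2005-12-02.
1st Friday of January 2006: 2006-01-06.
February 2006 — 1st Friday is 2006-02-03.
March 2006 — 1st Friday is 2006-03-03.

2006-03-03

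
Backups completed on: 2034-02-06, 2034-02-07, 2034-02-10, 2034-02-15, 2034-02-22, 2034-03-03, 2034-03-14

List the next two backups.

Gaps: 1, 3, 5, 7, 9, 11 days — each gap is 2 larger than the previous one.
Next gap: 13 days. 2034-03-14 + 13 days = 2034-03-27.
Next gap: 15 days. 2034-03-27 + 15 days = 2034-04-11.

2034-03-27, 2034-04-11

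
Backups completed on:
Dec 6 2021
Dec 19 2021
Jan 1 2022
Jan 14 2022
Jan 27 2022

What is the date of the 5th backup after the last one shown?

The spacing is 13, 13, 13, 13 days — always 13 days.
Jan 27 2022 + 13 days = Feb 9 2022.
Feb 9 2022 + 13 days = Feb 22 2022.
Feb 22 2022 + 13 days = Mar 7 2022.
Mar 7 2022 + 13 days = Mar 20 2022.
Mar 20 2022 + 13 days = Apr 2 2022.

Apr 2 2022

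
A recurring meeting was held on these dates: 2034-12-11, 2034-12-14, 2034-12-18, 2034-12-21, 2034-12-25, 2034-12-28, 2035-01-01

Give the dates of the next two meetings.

2035-01-04, 2035-01-08

Gaps: 3, 4, 3, 4, 3, 4 days — not constant, but cyclic with period 2.
The events fall on every Monday and Thursday.
Next Thursday: 2035-01-04.
Next Monday: 2035-01-08.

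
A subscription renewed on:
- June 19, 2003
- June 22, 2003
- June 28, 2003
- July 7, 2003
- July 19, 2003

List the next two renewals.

August 3, 2003; August 21, 2003

Gaps: 3, 6, 9, 12 days — each gap is 3 larger than the previous one.
Next gap: 15 days. July 19, 2003 + 15 days = August 3, 2003.
Next gap: 18 days. August 3, 2003 + 18 days = August 21, 2003.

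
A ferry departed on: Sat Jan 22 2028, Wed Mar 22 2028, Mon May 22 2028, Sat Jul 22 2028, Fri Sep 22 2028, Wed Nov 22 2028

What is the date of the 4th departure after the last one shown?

Each date is the 22nd; the gaps (60, 61, 61, 62, 61) track the month lengths.
The rule is the 22nd of every 2 months.
January 2029: Mon Jan 22 2029.
March 2029: Thu Mar 22 2029.
Next: May 2029 → Tue May 22 2029.
Next: July 2029 → Sun Jul 22 2029.

Sun Jul 22 2029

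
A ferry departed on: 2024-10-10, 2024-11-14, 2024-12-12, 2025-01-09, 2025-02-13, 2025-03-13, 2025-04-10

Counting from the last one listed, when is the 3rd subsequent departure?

These are Thursdays at 28- or 35-day spacing (35, 28, 28, 35, 28, 28).
The pattern: 2nd Thursday of the month.
May 2025 — 2nd Thursday is 2025-05-08.
2nd Thursday of June 2025: 2025-06-12.
July 2025 — 2nd Thursday is 2025-07-10.

2025-07-10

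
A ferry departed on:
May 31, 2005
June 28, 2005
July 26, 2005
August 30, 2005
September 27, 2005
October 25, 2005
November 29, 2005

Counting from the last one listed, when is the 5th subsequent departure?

Every date is a Tuesday; gaps 28, 28, 35, 28, 28, 35 days.
Each is the last Tuesday of its month (at least one falls on the 29th or later, ruling out '4th Tuesday').
Last Tuesday of December 2005: December 27, 2005.
Last Tuesday of January 2006: January 31, 2006.
February 2006 ends with Tuesday February 28, 2006.
Last Tuesday of March 2006: March 28, 2006.
April 2006 ends with Tuesday April 25, 2006.

April 25, 2006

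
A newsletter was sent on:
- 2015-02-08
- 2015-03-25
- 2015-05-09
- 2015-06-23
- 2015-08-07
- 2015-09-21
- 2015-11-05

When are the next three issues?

The spacing is 45, 45, 45, 45, 45, 45 days — always 45 days.
2015-11-05 + 45 days = 2015-12-20.
2015-12-20 + 45 days = 2016-02-03.
2016-02-03 + 45 days = 2016-03-19.

2015-12-20, 2016-02-03, 2016-03-19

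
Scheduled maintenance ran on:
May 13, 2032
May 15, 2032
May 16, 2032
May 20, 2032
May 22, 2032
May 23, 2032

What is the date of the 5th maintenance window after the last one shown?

June 5, 2032

The gap pattern 2, 1, 4, 2, 1 repeats every 3 events.
These are the Thursdays, Saturdays and Sundays of each week.
The following Thursday is May 27, 2032.
The following Saturday is May 29, 2032.
The following Sunday is May 30, 2032.
The following Thursday is June 3, 2032.
Next Saturday: June 5, 2032.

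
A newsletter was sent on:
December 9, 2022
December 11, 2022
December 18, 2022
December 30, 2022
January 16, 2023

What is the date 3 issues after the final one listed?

April 7, 2023

The spacing grows by 5 each time: 2, 7, 12, 17 days.
Next gap: 22 days. January 16, 2023 + 22 days = February 7, 2023.
Next gap: 27 days. February 7, 2023 + 27 days = March 6, 2023.
Next gap: 32 days. March 6, 2023 + 32 days = April 7, 2023.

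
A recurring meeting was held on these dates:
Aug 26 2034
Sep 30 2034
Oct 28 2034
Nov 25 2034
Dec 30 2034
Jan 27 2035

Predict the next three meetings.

Feb 24 2035, Mar 31 2035, Apr 28 2035

These are Saturdays with 35, 28, 28, 35, 28-day gaps.
Each is the final Saturday of its month — Sep 30 2034 is past the 28th, so '4th Saturday' doesn't fit.
Last Saturday of February 2035: Feb 24 2035.
March 2035 ends with Saturday Mar 31 2035.
Last Saturday of April 2035: Apr 28 2035.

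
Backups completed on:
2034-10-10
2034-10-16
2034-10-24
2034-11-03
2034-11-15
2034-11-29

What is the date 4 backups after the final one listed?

2035-02-13

The spacing grows by 2 each time: 6, 8, 10, 12, 14 days.
Next gap: 16 days. 2034-11-29 + 16 days = 2034-12-15.
Next gap: 18 days. 2034-12-15 + 18 days = 2035-01-02.
Next gap: 20 days. 2035-01-02 + 20 days = 2035-01-22.
Next gap: 22 days. 2035-01-22 + 22 days = 2035-02-13.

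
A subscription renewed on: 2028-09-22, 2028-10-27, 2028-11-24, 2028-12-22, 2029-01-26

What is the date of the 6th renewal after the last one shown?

2029-07-27

All dates are Fridays, 35, 28, 28, 35 days apart.
Specifically, the 4th Friday of each month.
February 2029 — 4th Friday is 2029-02-23.
4th Friday of March 2029: 2029-03-23.
4th Friday of April 2029: 2029-04-27.
4th Friday of May 2029: 2029-05-25.
4th Friday of June 2029: 2029-06-22.
July 2029 — 4th Friday is 2029-07-27.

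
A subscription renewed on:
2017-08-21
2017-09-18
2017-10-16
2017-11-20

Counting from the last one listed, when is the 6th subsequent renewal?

2018-05-21

All dates are Mondays, 28, 28, 35 days apart.
Specifically, the 3rd Monday of each month.
December 2017 — 3rd Monday is 2017-12-18.
January 2018 — 3rd Monday is 2018-01-15.
February 2018 — 3rd Monday is 2018-02-19.
3rd Monday of March 2018: 2018-03-19.
3rd Monday of April 2018: 2018-04-16.
3rd Monday of May 2018: 2018-05-21.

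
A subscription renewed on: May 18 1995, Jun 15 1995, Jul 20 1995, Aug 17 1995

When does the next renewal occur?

All dates are Thursdays, 28, 35, 28 days apart.
Specifically, the 3rd Thursday of each month.
3rd Thursday of September 1995: Sep 21 1995.

Sep 21 1995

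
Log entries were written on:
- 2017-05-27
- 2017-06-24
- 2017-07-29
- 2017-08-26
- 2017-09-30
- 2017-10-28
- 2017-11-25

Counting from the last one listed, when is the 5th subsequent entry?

Every date is a Saturday; gaps 28, 35, 28, 35, 28, 28 days.
Each is the last Saturday of its month (at least one falls on the 29th or later, ruling out '4th Saturday').
December 2017 ends with Saturday 2017-12-30.
January 2018 ends with Saturday 2018-01-27.
February 2018 ends with Saturday 2018-02-24.
March 2018 ends with Saturday 2018-03-31.
April 2018 ends with Saturday 2018-04-28.

2018-04-28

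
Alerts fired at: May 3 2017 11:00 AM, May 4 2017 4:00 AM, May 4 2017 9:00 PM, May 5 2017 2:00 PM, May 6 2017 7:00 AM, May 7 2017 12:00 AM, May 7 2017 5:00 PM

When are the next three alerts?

Gaps: 17, 17, 17, 17, 17, 17 hours — each event is 17 hours after the previous one.
May 7 2017 5:00 PM + 17 h = May 8 2017 10:00 AM.
May 8 2017 10:00 AM + 17 h = May 9 2017 3:00 AM.
May 9 2017 3:00 AM + 17 h = May 9 2017 8:00 PM.

May 8 2017 10:00 AM, May 9 2017 3:00 AM, May 9 2017 8:00 PM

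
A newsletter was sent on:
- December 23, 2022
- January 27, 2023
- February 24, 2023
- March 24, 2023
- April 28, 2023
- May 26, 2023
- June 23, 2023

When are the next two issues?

All dates are Fridays, 35, 28, 28, 35, 28, 28 days apart.
Specifically, the 4th Friday of each month.
July 2023 — 4th Friday is July 28, 2023.
4th Friday of August 2023: August 25, 2023.

July 28, 2023; August 25, 2023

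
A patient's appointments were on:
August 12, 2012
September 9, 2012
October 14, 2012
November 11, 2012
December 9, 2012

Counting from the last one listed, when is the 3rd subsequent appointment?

March 10, 2013

All dates are Sundays, 28, 35, 28, 28 days apart.
Specifically, the 2nd Sunday of each month.
2nd Sunday of January 2013: January 13, 2013.
2nd Sunday of February 2013: February 10, 2013.
March 2013 — 2nd Sunday is March 10, 2013.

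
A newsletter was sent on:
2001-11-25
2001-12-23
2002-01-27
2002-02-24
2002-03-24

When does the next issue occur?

2002-04-28

Gaps: 28, 35, 28, 28 days — a mix of 28 and 35. Every date is a Sunday.
Each is the 4th Sunday of its month.
April 2002 — 4th Sunday is 2002-04-28.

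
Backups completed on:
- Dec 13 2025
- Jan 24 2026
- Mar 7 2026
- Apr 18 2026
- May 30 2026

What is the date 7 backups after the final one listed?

Mar 20 2027

Gaps between consecutive events: 42, 42, 42, 42 days — a constant 42-day interval.
May 30 2026 + 42 days = Jul 11 2026.
Jul 11 2026 + 42 days = Aug 22 2026.
Aug 22 2026 + 42 days = Oct 3 2026.
Oct 3 2026 + 42 days = Nov 14 2026.
Nov 14 2026 + 42 days = Dec 26 2026.
Dec 26 2026 + 42 days = Feb 6 2027.
Feb 6 2027 + 42 days = Mar 20 2027.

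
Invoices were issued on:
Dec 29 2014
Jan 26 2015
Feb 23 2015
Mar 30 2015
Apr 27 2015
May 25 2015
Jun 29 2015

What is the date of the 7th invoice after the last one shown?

Jan 25 2016

These are Mondays with 28, 28, 35, 28, 28, 35-day gaps.
Each is the final Monday of its month — Dec 29 2014 is past the 28th, so '4th Monday' doesn't fit.
Last Monday of July 2015: Jul 27 2015.
Last Monday of August 2015: Aug 31 2015.
September 2015 ends with Monday Sep 28 2015.
October 2015 ends with Monday Oct 26 2015.
Last Monday of November 2015: Nov 30 2015.
Last Monday of December 2015: Dec 28 2015.
Last Monday of January 2016: Jan 25 2016.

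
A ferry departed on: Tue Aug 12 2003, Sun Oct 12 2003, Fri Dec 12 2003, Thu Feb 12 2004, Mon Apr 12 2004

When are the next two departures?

Each date is the 12th; the gaps (61, 61, 62, 60) track the month lengths.
The rule is the 12th of every 2 months.
June 2004: Sat Jun 12 2004.
August 2004: Thu Aug 12 2004.

Sat Jun 12 2004, Thu Aug 12 2004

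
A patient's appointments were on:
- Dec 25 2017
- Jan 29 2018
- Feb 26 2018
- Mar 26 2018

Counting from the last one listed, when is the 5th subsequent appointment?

These are Mondays with 35, 28, 28-day gaps.
Each is the final Monday of its month — Jan 29 2018 is past the 28th, so '4th Monday' doesn't fit.
Last Monday of April 2018: Apr 30 2018.
Last Monday of May 2018: May 28 2018.
Last Monday of June 2018: Jun 25 2018.
Last Monday of July 2018: Jul 30 2018.
August 2018 ends with Monday Aug 27 2018.

Aug 27 2018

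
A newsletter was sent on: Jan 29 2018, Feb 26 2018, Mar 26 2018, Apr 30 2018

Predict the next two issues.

All Mondays; the gaps (28, 28, 35) vary with month length.
This is the last Monday of each month.
Last Monday of May 2018: May 28 2018.
Last Monday of June 2018: Jun 25 2018.

May 28 2018, Jun 25 2018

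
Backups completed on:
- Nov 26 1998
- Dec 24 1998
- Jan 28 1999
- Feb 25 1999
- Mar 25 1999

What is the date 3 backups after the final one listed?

Jun 24 1999

All dates are Thursdays, 28, 35, 28, 28 days apart.
Specifically, the 4th Thursday of each month.
4th Thursday of April 1999: Apr 22 1999.
May 1999 — 4th Thursday is May 27 1999.
4th Thursday of June 1999: Jun 24 1999.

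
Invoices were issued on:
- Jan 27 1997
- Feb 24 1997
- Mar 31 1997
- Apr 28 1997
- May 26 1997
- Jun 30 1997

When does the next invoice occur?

Jul 28 1997

All Mondays; the gaps (28, 35, 28, 28, 35) vary with month length.
This is the last Monday of each month.
Last Monday of July 1997: Jul 28 1997.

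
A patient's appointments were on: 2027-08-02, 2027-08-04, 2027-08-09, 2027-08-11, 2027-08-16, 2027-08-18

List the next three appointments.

2027-08-23, 2027-08-25, 2027-08-30

Gaps: 2, 5, 2, 5, 2 days — not constant, but cyclic with period 2.
The events fall on every Monday and Wednesday.
The following Monday is 2027-08-23.
The following Wednesday is 2027-08-25.
Next Monday: 2027-08-30.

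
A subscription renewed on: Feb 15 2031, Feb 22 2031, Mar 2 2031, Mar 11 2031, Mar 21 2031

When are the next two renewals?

Gaps: 7, 8, 9, 10 days — each gap is 1 larger than the previous one.
Next gap: 11 days. Mar 21 2031 + 11 days = Apr 1 2031.
Next gap: 12 days. Apr 1 2031 + 12 days = Apr 13 2031.

Apr 1 2031, Apr 13 2031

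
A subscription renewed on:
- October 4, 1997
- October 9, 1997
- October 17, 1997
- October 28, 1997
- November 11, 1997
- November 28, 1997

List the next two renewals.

December 18, 1997; January 10, 1998

The spacing grows by 3 each time: 5, 8, 11, 14, 17 days.
Next gap: 20 days. November 28, 1997 + 20 days = December 18, 1997.
Next gap: 23 days. December 18, 1997 + 23 days = January 10, 1998.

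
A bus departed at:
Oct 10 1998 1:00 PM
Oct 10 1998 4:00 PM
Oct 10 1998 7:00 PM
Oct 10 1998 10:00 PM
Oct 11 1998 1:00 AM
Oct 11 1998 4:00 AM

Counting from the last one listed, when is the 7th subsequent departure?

Oct 12 1998 1:00 AM

Spacing: 3, 3, 3, 3, 3 h — constant 3 h.
Oct 11 1998 4:00 AM + 3 h = Oct 11 1998 7:00 AM.
Oct 11 1998 7:00 AM + 3 h = Oct 11 1998 10:00 AM.
Oct 11 1998 10:00 AM + 3 h = Oct 11 1998 1:00 PM.
Oct 11 1998 1:00 PM + 3 h = Oct 11 1998 4:00 PM.
Oct 11 1998 4:00 PM + 3 h = Oct 11 1998 7:00 PM.
Oct 11 1998 7:00 PM + 3 h = Oct 11 1998 10:00 PM.
Oct 11 1998 10:00 PM + 3 h = Oct 12 1998 1:00 AM.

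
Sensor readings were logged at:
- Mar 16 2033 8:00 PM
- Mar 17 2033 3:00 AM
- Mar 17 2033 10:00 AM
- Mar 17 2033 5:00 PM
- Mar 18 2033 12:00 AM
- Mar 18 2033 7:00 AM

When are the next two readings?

Mar 18 2033 2:00 PM, Mar 18 2033 9:00 PM

Spacing: 7, 7, 7, 7, 7 h — constant 7 h.
Mar 18 2033 7:00 AM + 7 h = Mar 18 2033 2:00 PM.
Mar 18 2033 2:00 PM + 7 h = Mar 18 2033 9:00 PM.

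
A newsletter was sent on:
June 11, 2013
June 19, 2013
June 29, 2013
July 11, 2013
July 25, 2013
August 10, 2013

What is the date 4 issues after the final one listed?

November 2, 2013

Intervals are 8, 10, 12, 14, 16 days — an arithmetic progression with common difference 2.
Next gap: 18 days. August 10, 2013 + 18 days = August 28, 2013.
Next gap: 20 days. August 28, 2013 + 20 days = September 17, 2013.
Next gap: 22 days. September 17, 2013 + 22 days = October 9, 2013.
Next gap: 24 days. October 9, 2013 + 24 days = November 2, 2013.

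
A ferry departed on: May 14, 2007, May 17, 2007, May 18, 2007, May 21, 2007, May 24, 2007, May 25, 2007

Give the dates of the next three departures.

Gaps: 3, 1, 3, 3, 1 days — not constant, but cyclic with period 3.
The events fall on every Monday, Thursday and Friday.
Next Monday: May 28, 2007.
The following Thursday is May 31, 2007.
The following Friday is June 1, 2007.

May 28, 2007; May 31, 2007; June 1, 2007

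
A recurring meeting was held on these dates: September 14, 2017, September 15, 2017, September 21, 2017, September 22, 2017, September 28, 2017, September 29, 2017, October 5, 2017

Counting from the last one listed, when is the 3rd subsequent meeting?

October 13, 2017

Every event lands on a Thursday or Friday (gaps cycle 1, 6, 1, 6, 1, 6).
So the schedule is: every Thursday and Friday.
Next Friday: October 6, 2017.
Next Thursday: October 12, 2017.
The following Friday is October 13, 2017.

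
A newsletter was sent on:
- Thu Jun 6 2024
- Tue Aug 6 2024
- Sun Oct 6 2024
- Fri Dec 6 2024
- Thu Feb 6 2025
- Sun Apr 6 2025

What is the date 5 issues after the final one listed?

The day-of-month is always 6 (61, 61, 61, 62, 59 days between events).
So this recurs on the 6th of every 2 months.
June 2025: Fri Jun 6 2025.
August 2025: Wed Aug 6 2025.
October 2025: Mon Oct 6 2025.
Next: December 2025 → Sat Dec 6 2025.
Next: February 2026 → Fri Feb 6 2026.

Fri Feb 6 2026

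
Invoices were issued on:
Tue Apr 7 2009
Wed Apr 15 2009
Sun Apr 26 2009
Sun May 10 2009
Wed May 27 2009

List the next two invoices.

Tue Jun 16 2009, Thu Jul 9 2009

Gaps: 8, 11, 14, 17 days — each gap is 3 larger than the previous one.
Next gap: 20 days. Wed May 27 2009 + 20 days = Tue Jun 16 2009.
Next gap: 23 days. Tue Jun 16 2009 + 23 days = Thu Jul 9 2009.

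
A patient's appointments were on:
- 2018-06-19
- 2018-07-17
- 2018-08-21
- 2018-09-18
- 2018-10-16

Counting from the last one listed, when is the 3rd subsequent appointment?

2019-01-15

Gaps: 28, 35, 28, 28 days — a mix of 28 and 35. Every date is a Tuesday.
Each is the 3rd Tuesday of its month.
November 2018 — 3rd Tuesday is 2018-11-20.
3rd Tuesday of December 2018: 2018-12-18.
January 2019 — 3rd Tuesday is 2019-01-15.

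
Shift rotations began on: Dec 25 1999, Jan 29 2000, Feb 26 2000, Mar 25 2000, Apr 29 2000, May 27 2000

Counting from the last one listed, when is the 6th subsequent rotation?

Every date is a Saturday; gaps 35, 28, 28, 35, 28 days.
Each is the last Saturday of its month (at least one falls on the 29th or later, ruling out '4th Saturday').
Last Saturday of June 2000: Jun 24 2000.
Last Saturday of July 2000: Jul 29 2000.
Last Saturday of August 2000: Aug 26 2000.
Last Saturday of September 2000: Sep 30 2000.
Last Saturday of October 2000: Oct 28 2000.
Last Saturday of November 2000: Nov 25 2000.

Nov 25 2000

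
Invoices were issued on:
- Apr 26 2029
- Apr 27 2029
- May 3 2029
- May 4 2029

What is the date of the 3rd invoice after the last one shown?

May 17 2029

Gaps: 1, 6, 1 days — not constant, but cyclic with period 2.
The events fall on every Thursday and Friday.
The following Thursday is May 10 2029.
The following Friday is May 11 2029.
The following Thursday is May 17 2029.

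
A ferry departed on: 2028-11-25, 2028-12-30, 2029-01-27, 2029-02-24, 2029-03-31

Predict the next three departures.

2029-04-28, 2029-05-26, 2029-06-30

These are Saturdays with 35, 28, 28, 35-day gaps.
Each is the final Saturday of its month — 2028-12-30 is past the 28th, so '4th Saturday' doesn't fit.
April 2029 ends with Saturday 2029-04-28.
Last Saturday of May 2029: 2029-05-26.
June 2029 ends with Saturday 2029-06-30.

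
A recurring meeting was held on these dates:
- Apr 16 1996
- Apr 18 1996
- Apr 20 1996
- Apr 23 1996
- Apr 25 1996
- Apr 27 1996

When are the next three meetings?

Gaps: 2, 2, 3, 2, 2 days — not constant, but cyclic with period 3.
The events fall on every Tuesday, Thursday and Saturday.
The following Tuesday is Apr 30 1996.
The following Thursday is May 2 1996.
Next Saturday: May 4 1996.

Apr 30 1996, May 2 1996, May 4 1996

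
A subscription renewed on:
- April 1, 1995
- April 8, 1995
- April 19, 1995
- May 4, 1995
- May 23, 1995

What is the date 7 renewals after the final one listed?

January 23, 1996

The spacing grows by 4 each time: 7, 11, 15, 19 days.
Next gap: 23 days. May 23, 1995 + 23 days = June 15, 1995.
Next gap: 27 days. June 15, 1995 + 27 days = July 12, 1995.
Next gap: 31 days. July 12, 1995 + 31 days = August 12, 1995.
Next gap: 35 days. August 12, 1995 + 35 days = September 16, 1995.
Next gap: 39 days. September 16, 1995 + 39 days = October 25, 1995.
Next gap: 43 days. October 25, 1995 + 43 days = December 7, 1995.
Next gap: 47 days. December 7, 1995 + 47 days = January 23, 1996.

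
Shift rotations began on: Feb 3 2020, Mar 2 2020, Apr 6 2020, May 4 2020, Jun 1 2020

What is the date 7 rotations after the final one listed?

All dates are Mondays, 28, 35, 28, 28 days apart.
Specifically, the 1st Monday of each month.
July 2020 — 1st Monday is Jul 6 2020.
August 2020 — 1st Monday is Aug 3 2020.
September 2020 — 1st Monday is Sep 7 2020.
1st Monday of October 2020: Oct 5 2020.
1st Monday of November 2020: Nov 2 2020.
1st Monday of December 2020: Dec 7 2020.
1st Monday of January 2021: Jan 4 2021.

Jan 4 2021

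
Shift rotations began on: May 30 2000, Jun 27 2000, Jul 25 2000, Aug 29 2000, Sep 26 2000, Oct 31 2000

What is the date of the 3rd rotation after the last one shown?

Jan 30 2001

Every date is a Tuesday; gaps 28, 28, 35, 28, 35 days.
Each is the last Tuesday of its month (at least one falls on the 29th or later, ruling out '4th Tuesday').
November 2000 ends with Tuesday Nov 28 2000.
Last Tuesday of December 2000: Dec 26 2000.
January 2001 ends with Tuesday Jan 30 2001.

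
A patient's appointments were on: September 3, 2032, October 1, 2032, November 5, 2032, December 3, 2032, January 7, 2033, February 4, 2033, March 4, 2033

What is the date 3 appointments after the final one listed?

These are Fridays at 28- or 35-day spacing (28, 35, 28, 35, 28, 28).
The pattern: 1st Friday of the month.
April 2033 — 1st Friday is April 1, 2033.
May 2033 — 1st Friday is May 6, 2033.
1st Friday of June 2033: June 3, 2033.

June 3, 2033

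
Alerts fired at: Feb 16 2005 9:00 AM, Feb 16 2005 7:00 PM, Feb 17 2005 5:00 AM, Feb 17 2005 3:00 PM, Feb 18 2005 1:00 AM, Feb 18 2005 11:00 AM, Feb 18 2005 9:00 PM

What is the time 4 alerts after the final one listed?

Gaps: 10, 10, 10, 10, 10, 10 hours — each event is 10 hours after the previous one.
Feb 18 2005 9:00 PM + 10 h = Feb 19 2005 7:00 AM.
Feb 19 2005 7:00 AM + 10 h = Feb 19 2005 5:00 PM.
Feb 19 2005 5:00 PM + 10 h = Feb 20 2005 3:00 AM.
Feb 20 2005 3:00 AM + 10 h = Feb 20 2005 1:00 PM.

Feb 20 2005 1:00 PM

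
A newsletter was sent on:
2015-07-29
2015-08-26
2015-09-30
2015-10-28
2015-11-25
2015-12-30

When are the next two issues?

2016-01-27, 2016-02-24

All Wednesdays; the gaps (28, 35, 28, 28, 35) vary with month length.
This is the last Wednesday of each month.
January 2016 ends with Wednesday 2016-01-27.
Last Wednesday of February 2016: 2016-02-24.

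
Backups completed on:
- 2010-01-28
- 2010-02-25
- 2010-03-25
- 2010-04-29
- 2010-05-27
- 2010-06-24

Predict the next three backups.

Every date is a Thursday; gaps 28, 28, 35, 28, 28 days.
Each is the last Thursday of its month (at least one falls on the 29th or later, ruling out '4th Thursday').
Last Thursday of July 2010: 2010-07-29.
August 2010 ends with Thursday 2010-08-26.
September 2010 ends with Thursday 2010-09-30.

2010-07-29, 2010-08-26, 2010-09-30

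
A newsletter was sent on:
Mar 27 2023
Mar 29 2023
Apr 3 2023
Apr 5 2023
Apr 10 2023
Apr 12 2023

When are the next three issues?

Every event lands on a Monday or Wednesday (gaps cycle 2, 5, 2, 5, 2).
So the schedule is: every Monday and Wednesday.
Next Monday: Apr 17 2023.
Next Wednesday: Apr 19 2023.
The following Monday is Apr 24 2023.

Apr 17 2023, Apr 19 2023, Apr 24 2023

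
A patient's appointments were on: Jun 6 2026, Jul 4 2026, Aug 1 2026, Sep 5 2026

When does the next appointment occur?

Oct 3 2026

Gaps: 28, 28, 35 days — a mix of 28 and 35. Every date is a Saturday.
Each is the 1st Saturday of its month.
1st Saturday of October 2026: Oct 3 2026.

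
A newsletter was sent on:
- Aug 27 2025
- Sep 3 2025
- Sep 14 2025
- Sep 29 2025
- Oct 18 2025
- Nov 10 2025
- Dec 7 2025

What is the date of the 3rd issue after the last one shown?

Mar 22 2026

Gaps: 7, 11, 15, 19, 23, 27 days — each gap is 4 larger than the previous one.
Next gap: 31 days. Dec 7 2025 + 31 days = Jan 7 2026.
Next gap: 35 days. Jan 7 2026 + 35 days = Feb 11 2026.
Next gap: 39 days. Feb 11 2026 + 39 days = Mar 22 2026.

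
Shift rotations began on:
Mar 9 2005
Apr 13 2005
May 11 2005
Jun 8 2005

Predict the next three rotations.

Jul 13 2005, Aug 10 2005, Sep 14 2005

All dates are Wednesdays, 35, 28, 28 days apart.
Specifically, the 2nd Wednesday of each month.
2nd Wednesday of July 2005: Jul 13 2005.
2nd Wednesday of August 2005: Aug 10 2005.
2nd Wednesday of September 2005: Sep 14 2005.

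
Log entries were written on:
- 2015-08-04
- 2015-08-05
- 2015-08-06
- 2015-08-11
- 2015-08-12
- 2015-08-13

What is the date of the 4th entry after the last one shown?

The gap pattern 1, 1, 5, 1, 1 repeats every 3 events.
These are the Tuesdays, Wednesdays and Thursdays of each week.
The following Tuesday is 2015-08-18.
Next Wednesday: 2015-08-19.
The following Thursday is 2015-08-20.
Next Tuesday: 2015-08-25.

2015-08-25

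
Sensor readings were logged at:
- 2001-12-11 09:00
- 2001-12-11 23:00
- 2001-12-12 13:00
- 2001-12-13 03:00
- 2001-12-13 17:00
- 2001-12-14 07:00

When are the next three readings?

2001-12-14 21:00, 2001-12-15 11:00, 2001-12-16 01:00

The interval is a steady 14 hours (14, 14, 14, 14, 14).
2001-12-14 07:00 + 14 h = 2001-12-14 21:00.
2001-12-14 21:00 + 14 h = 2001-12-15 11:00.
2001-12-15 11:00 + 14 h = 2001-12-16 01:00.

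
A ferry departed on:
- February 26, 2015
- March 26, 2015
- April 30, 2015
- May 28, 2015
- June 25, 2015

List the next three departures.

July 30, 2015; August 27, 2015; September 24, 2015

These are Thursdays with 28, 35, 28, 28-day gaps.
Each is the final Thursday of its month — April 30, 2015 is past the 28th, so '4th Thursday' doesn't fit.
July 2015 ends with Thursday July 30, 2015.
Last Thursday of August 2015: August 27, 2015.
September 2015 ends with Thursday September 24, 2015.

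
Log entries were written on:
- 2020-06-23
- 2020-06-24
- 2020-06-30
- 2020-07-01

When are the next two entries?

2020-07-07, 2020-07-08

The gap pattern 1, 6, 1 repeats every 2 events.
These are the Tuesdays and Wednesdays of each week.
The following Tuesday is 2020-07-07.
Next Wednesday: 2020-07-08.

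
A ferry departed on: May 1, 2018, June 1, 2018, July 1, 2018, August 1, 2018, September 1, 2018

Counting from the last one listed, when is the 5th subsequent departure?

February 1, 2019

The day-of-month is always 1 (31, 30, 31, 31 days between events).
So this recurs on the 1st of each month.
October 2018: October 1, 2018.
Next: November 2018 → November 1, 2018.
Next: December 2018 → December 1, 2018.
January 2019: January 1, 2019.
Next: February 2019 → February 1, 2019.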